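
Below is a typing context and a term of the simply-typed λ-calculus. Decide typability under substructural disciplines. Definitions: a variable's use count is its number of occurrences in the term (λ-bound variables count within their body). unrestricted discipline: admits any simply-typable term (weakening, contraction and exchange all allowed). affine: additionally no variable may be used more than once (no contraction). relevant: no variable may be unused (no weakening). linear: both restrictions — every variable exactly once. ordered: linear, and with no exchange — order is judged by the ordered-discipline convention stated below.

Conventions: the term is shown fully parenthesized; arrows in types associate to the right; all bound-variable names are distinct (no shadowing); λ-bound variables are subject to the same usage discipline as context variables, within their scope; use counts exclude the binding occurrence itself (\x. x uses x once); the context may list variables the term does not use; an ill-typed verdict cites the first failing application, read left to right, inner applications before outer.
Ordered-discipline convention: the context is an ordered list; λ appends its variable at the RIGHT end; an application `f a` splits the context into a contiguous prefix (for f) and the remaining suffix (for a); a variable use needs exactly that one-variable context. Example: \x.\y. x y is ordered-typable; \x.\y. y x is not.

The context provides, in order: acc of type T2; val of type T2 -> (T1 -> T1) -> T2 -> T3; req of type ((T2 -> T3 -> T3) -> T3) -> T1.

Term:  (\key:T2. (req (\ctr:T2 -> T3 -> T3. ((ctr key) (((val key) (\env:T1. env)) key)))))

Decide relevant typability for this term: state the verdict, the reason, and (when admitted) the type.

no — unused: acc — weakening required
counts: acc: 0; val: 1; req: 1; key (λ-bound): 3; ctr (λ-bound): 1; env (λ-bound): 1
uses in reading order: req, ctr, key, val, key, env, key
typing: well-typed — term : T2 -> T1
all disciplines: ordered ✗ | linear ✗ | affine ✗ | relevant ✗ | unrestricted ✓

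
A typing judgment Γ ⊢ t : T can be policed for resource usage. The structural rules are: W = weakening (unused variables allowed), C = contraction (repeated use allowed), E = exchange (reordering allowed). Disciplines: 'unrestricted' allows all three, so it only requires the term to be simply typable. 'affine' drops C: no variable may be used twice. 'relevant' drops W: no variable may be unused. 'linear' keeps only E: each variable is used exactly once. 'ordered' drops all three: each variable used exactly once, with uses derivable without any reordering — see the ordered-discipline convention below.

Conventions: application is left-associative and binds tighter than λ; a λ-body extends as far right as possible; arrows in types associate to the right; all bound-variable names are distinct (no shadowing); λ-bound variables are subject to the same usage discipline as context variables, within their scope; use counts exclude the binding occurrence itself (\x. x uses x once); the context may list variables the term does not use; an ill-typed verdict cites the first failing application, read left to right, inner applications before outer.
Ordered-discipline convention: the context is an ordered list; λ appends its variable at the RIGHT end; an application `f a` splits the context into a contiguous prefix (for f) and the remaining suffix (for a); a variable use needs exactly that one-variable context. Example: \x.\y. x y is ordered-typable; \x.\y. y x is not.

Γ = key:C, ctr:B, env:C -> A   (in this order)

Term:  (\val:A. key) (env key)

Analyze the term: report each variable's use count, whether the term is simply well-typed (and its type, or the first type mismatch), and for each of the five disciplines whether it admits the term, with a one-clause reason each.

usage: key ×2, ctr ×0, env ×1, val (λ-bound) ×0
uses in reading order: key, env, key
typing: well-typed — term : C
ordered: ✗, key ×2 used more than once (contraction); ctr, val never used (weakening)
linear: ✗, key ×2 used more than once (contraction); ctr, val never used (weakening)
affine: ✗, key ×2 used more than once (contraction)
relevant: ✗, ctr, val never used (weakening)
unrestricted: ✓, type-checks (C) and nothing is barred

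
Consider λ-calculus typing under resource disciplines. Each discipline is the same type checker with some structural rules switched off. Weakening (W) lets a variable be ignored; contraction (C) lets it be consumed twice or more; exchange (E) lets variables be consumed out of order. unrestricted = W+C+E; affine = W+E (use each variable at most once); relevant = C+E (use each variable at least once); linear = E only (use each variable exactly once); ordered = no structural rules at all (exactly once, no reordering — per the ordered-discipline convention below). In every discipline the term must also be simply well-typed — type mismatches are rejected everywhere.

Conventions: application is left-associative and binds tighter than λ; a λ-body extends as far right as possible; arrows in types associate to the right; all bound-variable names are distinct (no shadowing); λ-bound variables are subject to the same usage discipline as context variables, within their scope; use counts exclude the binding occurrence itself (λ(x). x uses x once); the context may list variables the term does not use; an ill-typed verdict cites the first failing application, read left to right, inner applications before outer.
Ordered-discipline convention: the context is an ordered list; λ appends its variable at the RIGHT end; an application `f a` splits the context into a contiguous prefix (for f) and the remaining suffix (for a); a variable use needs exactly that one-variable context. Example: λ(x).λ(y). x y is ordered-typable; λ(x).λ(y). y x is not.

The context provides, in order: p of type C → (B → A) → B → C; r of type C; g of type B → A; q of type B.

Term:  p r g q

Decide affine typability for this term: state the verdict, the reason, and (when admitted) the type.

yes — at most one use each (p, r, g, q); term : C
use counts: p: 1, r: 1, g: 1, q: 1
left-to-right use order: p, r, g, q
typing: well-typed at C
across the five disciplines: ordered ✓ | linear ✓ | affine ✓ | relevant ✓ | unrestricted ✓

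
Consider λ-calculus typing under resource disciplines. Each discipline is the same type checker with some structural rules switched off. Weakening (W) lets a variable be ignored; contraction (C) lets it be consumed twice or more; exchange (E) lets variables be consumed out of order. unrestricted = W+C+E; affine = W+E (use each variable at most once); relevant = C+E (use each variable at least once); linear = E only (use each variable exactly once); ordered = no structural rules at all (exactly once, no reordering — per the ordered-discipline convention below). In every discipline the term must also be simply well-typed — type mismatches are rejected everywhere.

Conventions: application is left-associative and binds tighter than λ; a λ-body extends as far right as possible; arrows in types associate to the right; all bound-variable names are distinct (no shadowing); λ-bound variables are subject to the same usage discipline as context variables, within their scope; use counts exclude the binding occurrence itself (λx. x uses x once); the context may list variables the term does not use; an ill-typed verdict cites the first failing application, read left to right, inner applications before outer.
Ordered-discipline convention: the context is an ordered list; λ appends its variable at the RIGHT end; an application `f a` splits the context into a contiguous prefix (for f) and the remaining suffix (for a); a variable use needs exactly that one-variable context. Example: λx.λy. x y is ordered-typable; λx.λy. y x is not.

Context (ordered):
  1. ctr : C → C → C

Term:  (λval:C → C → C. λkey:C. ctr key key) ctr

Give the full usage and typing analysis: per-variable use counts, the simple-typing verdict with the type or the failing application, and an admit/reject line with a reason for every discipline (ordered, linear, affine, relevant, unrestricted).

variable uses: ctr=2, val (λ-bound)=0, key (λ-bound)=2
left-to-right use order: ctr, key, key, ctr
typing: well-typed at C → C
ordered: ✗, repeated use of ctr ×2, key ×2; needs weakening: val unused
linear: ✗, repeated use of ctr ×2, key ×2; needs weakening: val unused
affine: ✗, repeated use of ctr ×2, key ×2
relevant: ✗, needs weakening: val unused
unrestricted: ✓, type-checks (C → C) and nothing is barred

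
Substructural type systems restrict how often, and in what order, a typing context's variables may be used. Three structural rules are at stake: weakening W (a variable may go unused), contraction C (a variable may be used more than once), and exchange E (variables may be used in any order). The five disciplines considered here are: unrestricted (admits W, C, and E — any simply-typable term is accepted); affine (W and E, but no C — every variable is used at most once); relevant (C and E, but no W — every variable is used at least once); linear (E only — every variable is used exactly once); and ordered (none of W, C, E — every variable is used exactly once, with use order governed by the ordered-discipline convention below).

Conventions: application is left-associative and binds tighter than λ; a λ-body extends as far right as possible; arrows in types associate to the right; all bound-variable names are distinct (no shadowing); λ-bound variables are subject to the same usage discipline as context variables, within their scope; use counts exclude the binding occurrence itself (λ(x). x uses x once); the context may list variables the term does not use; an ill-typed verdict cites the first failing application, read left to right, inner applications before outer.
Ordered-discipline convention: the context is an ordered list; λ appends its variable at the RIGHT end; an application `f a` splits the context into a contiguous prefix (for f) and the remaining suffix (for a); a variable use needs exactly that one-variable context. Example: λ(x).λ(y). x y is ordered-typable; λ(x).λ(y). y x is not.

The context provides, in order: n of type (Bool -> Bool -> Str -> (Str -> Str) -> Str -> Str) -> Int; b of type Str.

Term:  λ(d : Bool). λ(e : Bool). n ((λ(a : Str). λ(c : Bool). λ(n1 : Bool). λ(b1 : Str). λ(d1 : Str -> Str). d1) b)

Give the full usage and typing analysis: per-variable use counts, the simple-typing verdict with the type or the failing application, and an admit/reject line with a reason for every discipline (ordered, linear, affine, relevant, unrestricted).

use counts: n=1, b=1, d (bound)=0, e (bound)=0, a (bound)=0, c (bound)=0, n1 (bound)=0, b1 (bound)=0, d1 (bound)=1
left-to-right use order: n, d1, b
typing: the term checks, with type Bool -> Bool -> Int
ordered: ✗, needs weakening: d, e, a, c, n1, b1 unused
linear: ✗, needs weakening: d, e, a, c, n1, b1 unused
affine: ✓, n, b, d, e, a, c, n1, b1, d1: no repeats, contraction unneeded
relevant: ✗, needs weakening: d, e, a, c, n1, b1 unused
unrestricted: ✓, simply typable at Bool -> Bool -> Int; W, C, E all held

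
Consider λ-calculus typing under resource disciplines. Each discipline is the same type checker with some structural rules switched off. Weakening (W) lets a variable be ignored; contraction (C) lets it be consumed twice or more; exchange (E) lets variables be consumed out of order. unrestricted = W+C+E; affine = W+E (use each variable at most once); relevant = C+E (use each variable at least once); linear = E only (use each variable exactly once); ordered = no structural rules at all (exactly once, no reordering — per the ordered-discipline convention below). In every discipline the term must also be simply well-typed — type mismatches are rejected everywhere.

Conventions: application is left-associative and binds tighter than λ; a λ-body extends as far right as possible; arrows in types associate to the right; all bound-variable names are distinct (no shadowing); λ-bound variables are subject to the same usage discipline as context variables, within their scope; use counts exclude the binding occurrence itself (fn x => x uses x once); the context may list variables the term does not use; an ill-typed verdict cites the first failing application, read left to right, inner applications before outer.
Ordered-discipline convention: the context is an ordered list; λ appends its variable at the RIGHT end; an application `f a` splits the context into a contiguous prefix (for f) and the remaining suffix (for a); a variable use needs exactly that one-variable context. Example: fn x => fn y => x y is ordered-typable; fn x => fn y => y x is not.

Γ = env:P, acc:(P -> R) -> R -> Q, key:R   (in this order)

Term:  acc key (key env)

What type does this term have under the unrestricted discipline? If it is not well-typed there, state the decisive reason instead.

not well-typed under unrestricted — not simply typable
variable uses: env: 1×; acc: 1×; key: 2×
use order (left to right): acc, key, key, env
typing: ill-typed: a function awaiting P -> R gets R
summary: ordered ✗, linear ✗, affine ✗, relevant ✗, unrestricted ✗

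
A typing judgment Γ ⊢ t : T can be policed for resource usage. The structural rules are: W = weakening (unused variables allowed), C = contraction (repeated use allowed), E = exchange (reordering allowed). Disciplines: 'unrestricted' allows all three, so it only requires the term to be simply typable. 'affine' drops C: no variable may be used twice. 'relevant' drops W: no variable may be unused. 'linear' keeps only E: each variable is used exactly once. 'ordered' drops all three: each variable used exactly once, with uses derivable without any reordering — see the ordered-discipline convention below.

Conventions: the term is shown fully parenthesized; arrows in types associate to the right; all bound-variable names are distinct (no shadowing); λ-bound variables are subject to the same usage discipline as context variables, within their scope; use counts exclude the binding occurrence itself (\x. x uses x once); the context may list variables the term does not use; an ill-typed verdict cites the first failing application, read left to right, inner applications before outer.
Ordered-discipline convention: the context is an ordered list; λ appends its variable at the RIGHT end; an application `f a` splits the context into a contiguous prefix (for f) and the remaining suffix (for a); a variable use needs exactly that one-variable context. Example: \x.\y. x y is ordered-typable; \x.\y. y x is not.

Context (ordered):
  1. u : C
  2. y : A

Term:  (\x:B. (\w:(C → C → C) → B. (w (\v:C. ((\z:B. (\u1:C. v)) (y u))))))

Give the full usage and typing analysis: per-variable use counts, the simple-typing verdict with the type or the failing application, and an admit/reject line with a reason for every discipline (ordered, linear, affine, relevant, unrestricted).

variable uses: u: 1×, y: 1×, x (λ-bound): 0×, w (λ-bound): 1×, v (λ-bound): 1×, z (λ-bound): 0×, u1 (λ-bound): 0×
use order (left to right): w, v, y, u
typing: ill-typed: non-function type A applied to an argument
ordered ✗ (the type mismatch rejects it)
linear ✗ (not simply typable)
affine ✗ (fails simple typing)
relevant ✗ (a type mismatch blocks all five)
unrestricted ✗ (the type mismatch rejects it)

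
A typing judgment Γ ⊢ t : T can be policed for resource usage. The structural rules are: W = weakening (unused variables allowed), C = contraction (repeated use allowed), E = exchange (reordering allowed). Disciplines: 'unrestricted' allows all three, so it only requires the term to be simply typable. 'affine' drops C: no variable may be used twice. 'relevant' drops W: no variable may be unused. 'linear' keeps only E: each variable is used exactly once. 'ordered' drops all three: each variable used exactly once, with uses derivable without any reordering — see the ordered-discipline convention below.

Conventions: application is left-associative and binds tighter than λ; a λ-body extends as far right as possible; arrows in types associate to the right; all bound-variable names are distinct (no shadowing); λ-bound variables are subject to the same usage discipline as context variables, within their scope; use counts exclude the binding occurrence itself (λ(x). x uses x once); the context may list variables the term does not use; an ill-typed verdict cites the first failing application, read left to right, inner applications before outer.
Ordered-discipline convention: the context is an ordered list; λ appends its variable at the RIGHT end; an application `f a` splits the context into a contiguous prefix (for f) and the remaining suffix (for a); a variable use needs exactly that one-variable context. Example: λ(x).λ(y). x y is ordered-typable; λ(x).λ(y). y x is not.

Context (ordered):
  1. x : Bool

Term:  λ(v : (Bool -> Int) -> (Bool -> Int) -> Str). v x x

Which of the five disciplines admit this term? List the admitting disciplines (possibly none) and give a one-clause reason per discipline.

accepted by: none
usage: x ×2, v [bound] ×1
use order (left to right): v, x, x
typing: ill-typed: argument of type Bool where Bool -> Int is required
ordered ✗ (fails simple typing)
linear ✗ (a type mismatch blocks all five)
affine ✗ (the type mismatch rejects it)
relevant ✗ (not simply typable)
unrestricted ✗ (fails simple typing)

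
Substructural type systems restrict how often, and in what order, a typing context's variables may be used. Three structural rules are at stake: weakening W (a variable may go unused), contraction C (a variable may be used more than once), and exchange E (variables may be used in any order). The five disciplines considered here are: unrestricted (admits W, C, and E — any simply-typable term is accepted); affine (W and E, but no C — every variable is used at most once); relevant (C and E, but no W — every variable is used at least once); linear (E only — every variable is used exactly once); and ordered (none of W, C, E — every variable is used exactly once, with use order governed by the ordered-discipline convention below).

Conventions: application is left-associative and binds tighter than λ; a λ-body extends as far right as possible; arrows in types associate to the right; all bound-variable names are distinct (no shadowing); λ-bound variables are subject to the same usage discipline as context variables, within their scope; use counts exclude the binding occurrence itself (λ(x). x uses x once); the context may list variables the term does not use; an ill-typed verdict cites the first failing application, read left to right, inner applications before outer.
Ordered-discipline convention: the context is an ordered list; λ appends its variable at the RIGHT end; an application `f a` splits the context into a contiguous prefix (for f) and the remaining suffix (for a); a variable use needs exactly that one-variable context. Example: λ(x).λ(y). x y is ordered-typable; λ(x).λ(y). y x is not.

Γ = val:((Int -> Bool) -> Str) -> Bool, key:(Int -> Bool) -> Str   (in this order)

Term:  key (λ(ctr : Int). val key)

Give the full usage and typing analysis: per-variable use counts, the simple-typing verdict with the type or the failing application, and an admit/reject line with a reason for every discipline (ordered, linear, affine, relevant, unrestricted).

use counts: val=1, key=2, ctr (bound)=0
use order (left to right): key, val, key
typing: the term checks, with type Str
ordered ✗ (key ×2 used more than once (contraction); needs weakening: ctr unused)
linear ✗ (key ×2 used more than once (contraction); needs weakening: ctr unused)
affine ✗ (key ×2 used more than once (contraction))
relevant ✗ (needs weakening: ctr unused)
unrestricted ✓ (type-checks (Str) and nothing is barred)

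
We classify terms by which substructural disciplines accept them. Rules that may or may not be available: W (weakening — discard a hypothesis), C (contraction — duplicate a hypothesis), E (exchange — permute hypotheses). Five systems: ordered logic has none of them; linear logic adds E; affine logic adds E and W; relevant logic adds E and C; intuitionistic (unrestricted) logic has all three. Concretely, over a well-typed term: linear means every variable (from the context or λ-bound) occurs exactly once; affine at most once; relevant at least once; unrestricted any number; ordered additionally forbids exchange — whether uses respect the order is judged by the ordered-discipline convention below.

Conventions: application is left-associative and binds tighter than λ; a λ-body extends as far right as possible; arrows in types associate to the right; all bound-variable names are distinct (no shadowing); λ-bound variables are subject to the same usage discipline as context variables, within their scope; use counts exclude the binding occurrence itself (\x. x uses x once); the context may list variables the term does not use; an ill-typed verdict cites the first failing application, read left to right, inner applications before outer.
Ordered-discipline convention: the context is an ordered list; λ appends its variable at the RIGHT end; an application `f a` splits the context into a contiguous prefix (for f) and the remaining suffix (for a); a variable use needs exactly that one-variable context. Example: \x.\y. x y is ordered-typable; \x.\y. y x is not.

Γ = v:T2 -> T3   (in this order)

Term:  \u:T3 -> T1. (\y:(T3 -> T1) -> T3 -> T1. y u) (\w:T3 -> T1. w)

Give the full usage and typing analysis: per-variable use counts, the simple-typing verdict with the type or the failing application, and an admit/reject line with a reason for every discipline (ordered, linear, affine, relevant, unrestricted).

counts: v ×0, u (bound) ×1, y (bound) ×1, w (bound) ×1
uses in reading order: y, u, w
typing: well-typed — term : (T3 -> T1) -> T3 -> T1
ordered ✗ (needs weakening: v unused)
linear ✗ (needs weakening: v unused)
affine ✓ (v, u, y, w: no repeats, contraction unneeded)
relevant ✗ (needs weakening: v unused)
unrestricted ✓ (simply typable at (T3 -> T1) -> T3 -> T1; W, C, E all held)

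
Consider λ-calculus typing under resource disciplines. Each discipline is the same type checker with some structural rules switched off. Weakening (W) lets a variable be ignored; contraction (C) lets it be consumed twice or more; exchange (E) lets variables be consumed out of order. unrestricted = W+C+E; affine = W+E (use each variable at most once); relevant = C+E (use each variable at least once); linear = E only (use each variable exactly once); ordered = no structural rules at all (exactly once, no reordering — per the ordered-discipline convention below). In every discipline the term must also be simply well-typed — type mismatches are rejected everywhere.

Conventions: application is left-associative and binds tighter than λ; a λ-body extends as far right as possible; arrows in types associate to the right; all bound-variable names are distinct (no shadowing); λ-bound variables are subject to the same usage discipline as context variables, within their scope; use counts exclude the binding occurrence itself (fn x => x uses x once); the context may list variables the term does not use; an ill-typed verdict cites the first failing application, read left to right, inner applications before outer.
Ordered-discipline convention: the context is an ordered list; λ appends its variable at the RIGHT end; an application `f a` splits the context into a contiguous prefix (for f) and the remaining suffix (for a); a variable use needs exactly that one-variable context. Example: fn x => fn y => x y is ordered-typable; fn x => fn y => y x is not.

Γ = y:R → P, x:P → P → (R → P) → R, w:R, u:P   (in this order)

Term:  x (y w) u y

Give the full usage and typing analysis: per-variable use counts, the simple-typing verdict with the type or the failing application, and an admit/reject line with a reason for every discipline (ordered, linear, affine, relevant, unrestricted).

counts: y: 2, x: 1, w: 1, u: 1
use order (left to right): x, y, w, u, y
typing: well-typed at R
ordered: ✗ — uses contraction: y ×2
linear: ✗ — uses contraction: y ×2
affine: ✗ — uses contraction: y ×2
relevant: ✓ — every one of y, x, w, u appears
unrestricted: ✓ — typability at R is all that's needed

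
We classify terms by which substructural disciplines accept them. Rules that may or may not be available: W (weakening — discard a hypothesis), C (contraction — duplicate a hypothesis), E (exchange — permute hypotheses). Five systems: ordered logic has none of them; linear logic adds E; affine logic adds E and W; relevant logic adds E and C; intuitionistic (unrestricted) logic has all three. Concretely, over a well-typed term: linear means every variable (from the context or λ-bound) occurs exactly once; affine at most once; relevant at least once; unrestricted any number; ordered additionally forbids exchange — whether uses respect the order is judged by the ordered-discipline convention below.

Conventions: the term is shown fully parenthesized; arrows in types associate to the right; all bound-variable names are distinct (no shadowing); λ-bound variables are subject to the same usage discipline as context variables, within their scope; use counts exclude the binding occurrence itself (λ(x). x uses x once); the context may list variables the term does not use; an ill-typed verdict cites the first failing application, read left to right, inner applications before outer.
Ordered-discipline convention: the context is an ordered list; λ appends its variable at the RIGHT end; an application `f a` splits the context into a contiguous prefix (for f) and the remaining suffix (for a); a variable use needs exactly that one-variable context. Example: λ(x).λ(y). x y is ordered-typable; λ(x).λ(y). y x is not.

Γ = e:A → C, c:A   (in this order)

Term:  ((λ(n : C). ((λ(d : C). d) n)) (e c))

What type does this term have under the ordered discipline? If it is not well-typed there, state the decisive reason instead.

term : C
usage: e=1, c=1, n [bound]=1, d [bound]=1
uses in reading order: d, n, e, c
typing: well-typed at C
all disciplines: ordered ✓ · linear ✓ · affine ✓ · relevant ✓ · unrestricted ✓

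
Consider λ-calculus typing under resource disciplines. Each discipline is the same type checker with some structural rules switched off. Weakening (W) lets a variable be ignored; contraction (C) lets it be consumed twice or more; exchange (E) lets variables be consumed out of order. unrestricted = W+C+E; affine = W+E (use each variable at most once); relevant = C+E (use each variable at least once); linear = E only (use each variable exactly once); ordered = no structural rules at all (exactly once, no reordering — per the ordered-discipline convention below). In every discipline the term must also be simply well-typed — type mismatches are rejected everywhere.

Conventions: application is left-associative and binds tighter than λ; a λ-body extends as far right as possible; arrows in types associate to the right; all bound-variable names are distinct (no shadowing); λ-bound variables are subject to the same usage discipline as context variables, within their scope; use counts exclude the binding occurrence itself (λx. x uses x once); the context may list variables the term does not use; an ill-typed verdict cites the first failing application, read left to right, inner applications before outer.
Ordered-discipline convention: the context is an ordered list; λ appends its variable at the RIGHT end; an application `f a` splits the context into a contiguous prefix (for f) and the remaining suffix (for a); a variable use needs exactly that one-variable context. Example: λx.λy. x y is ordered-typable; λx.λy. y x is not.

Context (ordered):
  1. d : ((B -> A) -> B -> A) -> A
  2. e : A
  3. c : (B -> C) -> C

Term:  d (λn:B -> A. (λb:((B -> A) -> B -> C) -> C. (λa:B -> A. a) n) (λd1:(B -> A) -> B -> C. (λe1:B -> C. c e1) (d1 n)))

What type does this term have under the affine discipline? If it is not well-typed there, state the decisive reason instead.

not well-typed under affine — uses contraction: n ×2
variable uses: d: 1×, e: 0×, c: 1×, n [bound]: 2×, b [bound]: 0×, a [bound]: 1×, d1 [bound]: 1×, e1 [bound]: 1×
use order (left to right): d, a, n, c, e1, d1, n
typing: well-typed — term : A
all disciplines: ordered ✗ | linear ✗ | affine ✗ | relevant ✗ | unrestricted ✓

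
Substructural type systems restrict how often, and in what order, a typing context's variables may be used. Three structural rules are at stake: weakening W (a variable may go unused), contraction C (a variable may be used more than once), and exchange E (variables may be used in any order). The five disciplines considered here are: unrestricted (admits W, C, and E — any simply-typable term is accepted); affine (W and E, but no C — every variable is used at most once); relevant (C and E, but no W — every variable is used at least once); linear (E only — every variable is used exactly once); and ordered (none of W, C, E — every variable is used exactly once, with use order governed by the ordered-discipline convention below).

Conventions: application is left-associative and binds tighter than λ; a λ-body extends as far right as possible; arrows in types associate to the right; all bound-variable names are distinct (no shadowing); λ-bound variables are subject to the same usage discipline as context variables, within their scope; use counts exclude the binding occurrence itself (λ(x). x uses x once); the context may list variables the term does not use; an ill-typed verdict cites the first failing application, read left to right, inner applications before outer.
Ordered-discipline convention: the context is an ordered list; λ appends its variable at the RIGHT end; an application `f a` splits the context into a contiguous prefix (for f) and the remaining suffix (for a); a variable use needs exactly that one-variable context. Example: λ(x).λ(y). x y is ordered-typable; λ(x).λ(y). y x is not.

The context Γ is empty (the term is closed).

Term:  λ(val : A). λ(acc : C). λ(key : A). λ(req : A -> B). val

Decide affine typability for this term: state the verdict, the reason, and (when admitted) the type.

yes — no duplicate uses among val, acc, key, req; term : A -> C -> A -> (A -> B) -> A
counts: val [bound]=1, acc [bound]=0, key [bound]=0, req [bound]=0
left-to-right use order: val
typing: well-typed at A -> C -> A -> (A -> B) -> A
across the five disciplines: ordered ✗ | linear ✗ | affine ✓ | relevant ✗ | unrestricted ✓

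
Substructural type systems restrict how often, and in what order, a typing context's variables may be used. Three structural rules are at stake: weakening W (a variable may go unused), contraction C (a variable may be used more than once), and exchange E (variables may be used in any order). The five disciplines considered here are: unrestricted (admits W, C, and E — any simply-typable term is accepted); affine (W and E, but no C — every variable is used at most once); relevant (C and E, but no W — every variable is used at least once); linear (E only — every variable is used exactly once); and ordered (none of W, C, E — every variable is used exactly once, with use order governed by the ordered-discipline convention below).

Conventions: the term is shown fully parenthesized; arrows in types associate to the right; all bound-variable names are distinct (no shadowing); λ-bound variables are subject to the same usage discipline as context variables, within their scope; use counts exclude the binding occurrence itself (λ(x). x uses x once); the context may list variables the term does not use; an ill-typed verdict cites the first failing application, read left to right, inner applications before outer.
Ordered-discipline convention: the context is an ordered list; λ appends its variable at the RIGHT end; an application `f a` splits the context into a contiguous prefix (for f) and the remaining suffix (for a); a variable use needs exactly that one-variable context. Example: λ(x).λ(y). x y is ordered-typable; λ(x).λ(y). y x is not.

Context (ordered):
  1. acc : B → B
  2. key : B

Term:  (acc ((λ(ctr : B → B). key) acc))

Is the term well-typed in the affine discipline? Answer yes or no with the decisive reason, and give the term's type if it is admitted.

no — repeated use of acc ×2
counts: acc ×2; key ×1; ctr (λ-bound) ×0
order of uses: acc, key, acc
typing: well-typed at B
per-discipline verdicts: ordered ✗, linear ✗, affine ✗, relevant ✗, unrestricted ✓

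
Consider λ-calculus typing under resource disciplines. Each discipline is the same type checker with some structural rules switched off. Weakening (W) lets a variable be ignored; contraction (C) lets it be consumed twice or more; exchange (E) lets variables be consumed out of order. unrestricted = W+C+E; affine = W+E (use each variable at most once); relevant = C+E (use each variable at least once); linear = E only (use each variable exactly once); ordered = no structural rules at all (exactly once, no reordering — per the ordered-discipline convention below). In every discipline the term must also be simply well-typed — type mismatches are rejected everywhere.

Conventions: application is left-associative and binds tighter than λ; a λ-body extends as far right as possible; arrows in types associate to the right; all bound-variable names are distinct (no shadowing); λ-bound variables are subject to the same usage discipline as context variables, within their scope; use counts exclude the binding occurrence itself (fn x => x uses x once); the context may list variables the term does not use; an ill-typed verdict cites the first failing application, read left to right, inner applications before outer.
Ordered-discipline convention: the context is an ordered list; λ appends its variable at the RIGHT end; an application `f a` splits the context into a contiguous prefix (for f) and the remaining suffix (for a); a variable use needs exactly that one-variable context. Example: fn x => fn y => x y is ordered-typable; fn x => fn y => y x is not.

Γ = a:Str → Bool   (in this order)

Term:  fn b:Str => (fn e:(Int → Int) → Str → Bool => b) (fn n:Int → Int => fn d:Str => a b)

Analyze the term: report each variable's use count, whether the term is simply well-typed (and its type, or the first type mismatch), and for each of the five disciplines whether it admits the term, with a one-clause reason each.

variable uses: a: 1, b (λ-bound): 2, e (λ-bound): 0, n (λ-bound): 0, d (λ-bound): 0
order of uses: b, a, b
typing: well-typed at Str → Str
ordered: ✗ — repeated use of b ×2; e, n, d left unused
linear: ✗ — repeated use of b ×2; e, n, d left unused
affine: ✗ — repeated use of b ×2
relevant: ✗ — e, n, d left unused
unrestricted: ✓ — typability at Str → Str is all that's needed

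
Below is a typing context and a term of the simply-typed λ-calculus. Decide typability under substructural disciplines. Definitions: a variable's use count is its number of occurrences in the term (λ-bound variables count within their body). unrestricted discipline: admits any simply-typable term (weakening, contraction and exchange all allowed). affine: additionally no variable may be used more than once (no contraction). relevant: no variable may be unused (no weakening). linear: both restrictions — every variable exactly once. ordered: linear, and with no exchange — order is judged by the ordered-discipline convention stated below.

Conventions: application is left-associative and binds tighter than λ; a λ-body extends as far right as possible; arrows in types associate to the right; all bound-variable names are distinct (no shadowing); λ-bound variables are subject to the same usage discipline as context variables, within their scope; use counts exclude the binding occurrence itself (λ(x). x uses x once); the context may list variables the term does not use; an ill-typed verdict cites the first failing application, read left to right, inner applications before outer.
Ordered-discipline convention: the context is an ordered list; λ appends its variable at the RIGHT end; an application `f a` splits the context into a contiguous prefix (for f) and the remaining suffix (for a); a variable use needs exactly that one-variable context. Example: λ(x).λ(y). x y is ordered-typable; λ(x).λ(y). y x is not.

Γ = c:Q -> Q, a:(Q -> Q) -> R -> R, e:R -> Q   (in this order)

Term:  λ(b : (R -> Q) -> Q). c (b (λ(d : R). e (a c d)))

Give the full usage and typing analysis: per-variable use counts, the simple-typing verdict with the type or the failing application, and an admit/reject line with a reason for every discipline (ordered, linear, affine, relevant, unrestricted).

usage: c: 2×, a: 1×, e: 1×, b (bound): 1×, d (bound): 1×
uses in reading order: c, b, e, a, c, d
typing: the term checks, with type ((R -> Q) -> Q) -> Q
ordered ✗ (c ×2 used more than once (contraction))
linear ✗ (c ×2 used more than once (contraction))
affine ✗ (c ×2 used more than once (contraction))
relevant ✓ (none of c, a, e, b, d goes unused)
unrestricted ✓ (well-typed at ((R -> Q) -> Q) -> Q; no restrictions here)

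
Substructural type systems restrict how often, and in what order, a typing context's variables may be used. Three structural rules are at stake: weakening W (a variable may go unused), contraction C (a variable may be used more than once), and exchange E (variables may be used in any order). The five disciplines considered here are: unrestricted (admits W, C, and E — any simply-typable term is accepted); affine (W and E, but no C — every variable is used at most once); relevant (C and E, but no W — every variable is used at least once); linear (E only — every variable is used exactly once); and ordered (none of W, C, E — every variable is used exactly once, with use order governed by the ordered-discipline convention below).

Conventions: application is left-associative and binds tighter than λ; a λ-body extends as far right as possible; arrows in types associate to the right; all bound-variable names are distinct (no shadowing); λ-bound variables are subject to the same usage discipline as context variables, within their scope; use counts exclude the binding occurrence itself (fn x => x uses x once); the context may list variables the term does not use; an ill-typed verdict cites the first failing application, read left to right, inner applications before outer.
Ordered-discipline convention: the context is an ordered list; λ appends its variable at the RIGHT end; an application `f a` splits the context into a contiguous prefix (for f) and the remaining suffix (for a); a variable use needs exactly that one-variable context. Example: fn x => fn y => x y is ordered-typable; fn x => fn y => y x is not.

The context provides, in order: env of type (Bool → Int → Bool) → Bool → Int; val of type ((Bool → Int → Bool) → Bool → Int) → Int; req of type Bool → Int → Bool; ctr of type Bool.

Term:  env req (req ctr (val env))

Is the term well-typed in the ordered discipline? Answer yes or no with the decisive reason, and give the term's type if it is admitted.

no — needs contraction — env ×2, req ×2
counts: env: 2; val: 1; req: 2; ctr: 1
uses in reading order: env, req, req, ctr, val, env
typing: well-typed — term : Int
all disciplines: ordered ✗; linear ✗; affine ✗; relevant ✓; unrestricted ✓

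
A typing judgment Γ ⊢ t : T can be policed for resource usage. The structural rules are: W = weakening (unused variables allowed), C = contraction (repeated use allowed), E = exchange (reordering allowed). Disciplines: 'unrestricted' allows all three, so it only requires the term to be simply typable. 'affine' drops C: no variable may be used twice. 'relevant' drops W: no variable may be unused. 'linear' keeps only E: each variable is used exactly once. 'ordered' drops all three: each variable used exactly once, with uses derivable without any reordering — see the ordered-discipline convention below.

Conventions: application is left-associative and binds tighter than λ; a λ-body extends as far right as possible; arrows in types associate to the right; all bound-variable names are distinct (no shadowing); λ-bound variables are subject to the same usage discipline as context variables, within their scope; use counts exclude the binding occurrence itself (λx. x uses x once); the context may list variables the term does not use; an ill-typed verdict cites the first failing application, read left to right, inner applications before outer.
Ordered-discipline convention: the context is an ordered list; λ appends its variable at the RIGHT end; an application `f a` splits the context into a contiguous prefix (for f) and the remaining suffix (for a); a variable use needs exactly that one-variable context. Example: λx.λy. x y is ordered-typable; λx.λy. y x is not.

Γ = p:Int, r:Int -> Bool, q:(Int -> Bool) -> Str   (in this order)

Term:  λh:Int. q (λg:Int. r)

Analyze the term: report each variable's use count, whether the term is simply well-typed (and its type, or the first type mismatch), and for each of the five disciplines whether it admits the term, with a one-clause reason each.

use counts: p: 0, r: 1, q: 1, h (λ-bound): 0, g (λ-bound): 0
order of uses: q, r
typing: ill-typed: an argument Int -> Int -> Bool mismatches the expected Int -> Bool
ordered: ✗, not simply typable
linear: ✗, fails simple typing
affine: ✗, a type mismatch blocks all five
relevant: ✗, the type mismatch rejects it
unrestricted: ✗, not simply typable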